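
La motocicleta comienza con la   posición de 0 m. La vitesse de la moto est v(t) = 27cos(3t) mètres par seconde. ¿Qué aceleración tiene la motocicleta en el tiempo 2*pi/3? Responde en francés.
Pour résoudre ceci, nous devons prendre 1 dérivée de notre équation de la vitesse v(t) = 27·cos(3·t). En dérivant la vitesse, nous obtenons l'accélération: a(t) = -81·sin(3·t). Nous avons l'accélération a(t) = -81·sin(3·t). En substituant t = 2*pi/3: a(2*pi/3) = 0.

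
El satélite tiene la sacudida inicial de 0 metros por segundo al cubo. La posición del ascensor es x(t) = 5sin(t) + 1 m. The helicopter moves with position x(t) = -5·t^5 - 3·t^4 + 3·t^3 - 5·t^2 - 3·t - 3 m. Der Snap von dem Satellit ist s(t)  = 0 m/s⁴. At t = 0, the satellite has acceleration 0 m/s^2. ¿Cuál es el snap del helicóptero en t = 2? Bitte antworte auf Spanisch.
Debemos derivar nuestra ecuación de la posición x(t) = -5·t^5 - 3·t^4 + 3·t^3 - 5·t^2 - 3·t - 3 4 veces. La derivada de la posición da la velocidad: v(t) = -25·t^4 - 12·t^3 + 9·t^2 - 10·t - 3. La derivada de la velocidad da la aceleración: a(t) = -100·t^3 - 36·t^2 + 18·t - 10. La derivada de la aceleración da la sacudida: j(t) = -300·t^2 - 72·t + 18. Tomando d/dt de j(t), encontramos s(t) = -600·t - 72. Tenemos el snap s(t) = -600·t - 72. Sustituyendo t = 2: s(2) = -1272.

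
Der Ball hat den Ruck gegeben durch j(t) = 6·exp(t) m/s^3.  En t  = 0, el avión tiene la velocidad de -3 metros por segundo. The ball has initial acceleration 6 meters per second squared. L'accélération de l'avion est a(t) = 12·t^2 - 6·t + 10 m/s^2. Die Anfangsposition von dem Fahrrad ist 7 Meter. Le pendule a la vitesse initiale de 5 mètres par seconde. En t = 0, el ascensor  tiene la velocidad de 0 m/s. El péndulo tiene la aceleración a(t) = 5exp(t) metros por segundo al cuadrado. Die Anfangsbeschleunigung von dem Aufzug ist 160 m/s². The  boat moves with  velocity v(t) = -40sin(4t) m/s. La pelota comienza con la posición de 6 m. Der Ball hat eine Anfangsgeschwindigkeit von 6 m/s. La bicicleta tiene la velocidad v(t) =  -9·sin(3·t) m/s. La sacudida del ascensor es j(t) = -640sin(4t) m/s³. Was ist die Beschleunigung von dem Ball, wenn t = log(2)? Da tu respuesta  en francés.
Pour résoudre ceci, nous devons prendre 1 intégrale de notre équation du jerk j(t) = 6·exp(t). En prenant ∫j(t)dt et en appliquant a(0) = 6, nous trouvons a(t) = 6·exp(t). En utilisant a(t) = 6·exp(t) et en substituant t = log(2), nous trouvons a = 12.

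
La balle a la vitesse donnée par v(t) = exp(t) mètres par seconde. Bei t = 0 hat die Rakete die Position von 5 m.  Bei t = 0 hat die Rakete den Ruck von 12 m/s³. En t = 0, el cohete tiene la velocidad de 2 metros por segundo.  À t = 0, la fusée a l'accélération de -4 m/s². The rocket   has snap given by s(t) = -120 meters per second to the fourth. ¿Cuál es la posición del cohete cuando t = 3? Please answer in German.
Ausgehend von dem Snap s(t) = -120, nehmen wir 4 Integrale. Die Stammfunktion von dem Snap ist der Ruck. Mit j(0) = 12 erhalten wir j(t) = 12 - 120·t. Die Stammfunktion von dem Ruck ist die Beschleunigung. Mit a(0) = -4 erhalten wir a(t) = -60·t^2 + 12·t - 4. Durch Integration von der Beschleunigung und Verwendung der Anfangsbedingung v(0) = 2, erhalten wir v(t) = -20·t^3 + 6·t^2 - 4·t + 2. Die Stammfunktion von der Geschwindigkeit, mit x(0) = 5, ergibt die Position: x(t) = -5·t^4 + 2·t^3 - 2·t^2 + 2·t + 5. Mit x(t) = -5·t^4 + 2·t^3 - 2·t^2 + 2·t + 5 und Einsetzen von t = 3, finden wir x = -358.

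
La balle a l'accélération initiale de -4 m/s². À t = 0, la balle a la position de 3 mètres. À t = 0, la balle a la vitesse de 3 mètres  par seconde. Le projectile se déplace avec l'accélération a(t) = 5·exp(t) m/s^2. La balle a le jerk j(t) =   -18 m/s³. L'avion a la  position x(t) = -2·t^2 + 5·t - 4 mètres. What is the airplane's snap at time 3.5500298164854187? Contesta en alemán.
Ausgehend von der Position x(t) = -2·t^2 + 5·t - 4, nehmen wir 4 Ableitungen. Mit d/dt von x(t) finden wir v(t) = 5 - 4·t. Die Ableitung von der Geschwindigkeit ergibt die Beschleunigung: a(t) = -4. Mit d/dt von a(t) finden wir j(t) = 0. Die Ableitung von dem Ruck ergibt den Snap: s(t) = 0. Mit s(t) = 0 und Einsetzen von t = 3.5500298164854187, finden wir s = 0.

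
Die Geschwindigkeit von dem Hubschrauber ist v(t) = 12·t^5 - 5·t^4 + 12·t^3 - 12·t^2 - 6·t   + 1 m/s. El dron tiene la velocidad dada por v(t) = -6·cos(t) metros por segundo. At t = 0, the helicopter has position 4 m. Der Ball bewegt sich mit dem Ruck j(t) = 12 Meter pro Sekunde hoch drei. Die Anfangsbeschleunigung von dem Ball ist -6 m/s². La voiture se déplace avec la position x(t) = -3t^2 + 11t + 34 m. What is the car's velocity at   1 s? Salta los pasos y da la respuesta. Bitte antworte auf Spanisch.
v(1) = 5.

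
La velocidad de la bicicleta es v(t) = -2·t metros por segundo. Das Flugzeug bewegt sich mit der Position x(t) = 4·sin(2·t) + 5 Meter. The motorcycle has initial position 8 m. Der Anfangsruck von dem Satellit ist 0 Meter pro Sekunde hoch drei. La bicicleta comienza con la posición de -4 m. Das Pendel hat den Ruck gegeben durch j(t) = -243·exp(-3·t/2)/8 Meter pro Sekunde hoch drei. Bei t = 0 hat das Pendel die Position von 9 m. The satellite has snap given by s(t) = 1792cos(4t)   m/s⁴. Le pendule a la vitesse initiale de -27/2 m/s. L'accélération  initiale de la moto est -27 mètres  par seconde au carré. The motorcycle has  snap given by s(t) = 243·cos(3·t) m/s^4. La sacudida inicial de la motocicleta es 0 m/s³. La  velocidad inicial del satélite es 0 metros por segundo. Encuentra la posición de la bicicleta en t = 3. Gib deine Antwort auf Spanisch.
Para resolver esto, necesitamos tomar 1 antiderivada de nuestra ecuación de la velocidad v(t) = -2·t. Tomando ∫v(t)dt y aplicando x(0) = -4, encontramos x(t) = -t^2 - 4. Tenemos la posición x(t) = -t^2 - 4. Sustituyendo t = 3: x(3) = -13.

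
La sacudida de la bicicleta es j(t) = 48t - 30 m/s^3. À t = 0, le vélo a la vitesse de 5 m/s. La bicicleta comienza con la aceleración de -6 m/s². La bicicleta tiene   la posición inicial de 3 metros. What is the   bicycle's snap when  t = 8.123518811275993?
Starting from jerk j(t) = 48·t - 30, we take 1 derivative. Taking d/dt of j(t), we find s(t) = 48. Using s(t) = 48 and substituting t = 8.123518811275993, we find s = 48.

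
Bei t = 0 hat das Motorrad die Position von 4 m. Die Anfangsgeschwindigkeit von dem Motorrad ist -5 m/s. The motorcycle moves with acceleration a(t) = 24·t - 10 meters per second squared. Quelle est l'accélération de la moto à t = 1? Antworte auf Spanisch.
Usando a(t) = 24·t - 10 y sustituyendo t = 1, encontramos a = 14.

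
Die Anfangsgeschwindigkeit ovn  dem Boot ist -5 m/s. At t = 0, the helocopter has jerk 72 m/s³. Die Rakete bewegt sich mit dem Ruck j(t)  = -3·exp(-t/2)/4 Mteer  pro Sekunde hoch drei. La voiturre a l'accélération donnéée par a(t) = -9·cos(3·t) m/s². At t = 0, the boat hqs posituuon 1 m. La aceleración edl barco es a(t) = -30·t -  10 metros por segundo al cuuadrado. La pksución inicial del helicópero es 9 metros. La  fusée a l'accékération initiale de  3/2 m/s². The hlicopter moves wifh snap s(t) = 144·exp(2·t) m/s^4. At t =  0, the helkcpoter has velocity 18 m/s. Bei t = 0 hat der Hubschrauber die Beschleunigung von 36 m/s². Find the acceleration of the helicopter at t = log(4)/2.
To find the answer, we compute 2 antiderivatives of s(t) = 144·exp(2·t). The integral of snap, with j(0) = 72, gives jerk: j(t) = 72·exp(2·t). Taking ∫j(t)dt and applying a(0) = 36, we find a(t) = 36·exp(2·t). We have acceleration a(t) = 36·exp(2·t). Substituting t = log(4)/2: a(log(4)/2) = 144.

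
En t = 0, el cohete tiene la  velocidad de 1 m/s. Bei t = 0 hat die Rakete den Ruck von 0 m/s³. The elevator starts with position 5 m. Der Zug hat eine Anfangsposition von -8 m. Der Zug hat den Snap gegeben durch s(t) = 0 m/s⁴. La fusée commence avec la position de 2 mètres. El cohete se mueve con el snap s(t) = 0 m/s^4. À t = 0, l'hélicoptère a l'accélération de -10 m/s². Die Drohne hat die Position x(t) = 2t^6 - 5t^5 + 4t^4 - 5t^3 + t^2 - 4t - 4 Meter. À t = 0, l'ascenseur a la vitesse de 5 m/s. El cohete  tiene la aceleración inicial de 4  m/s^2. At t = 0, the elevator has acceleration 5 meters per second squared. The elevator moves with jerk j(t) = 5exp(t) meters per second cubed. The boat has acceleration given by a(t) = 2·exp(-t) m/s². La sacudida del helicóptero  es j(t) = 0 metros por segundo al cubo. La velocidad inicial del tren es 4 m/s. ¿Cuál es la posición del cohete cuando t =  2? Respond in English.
We must find the antiderivative of our snap equation s(t) = 0 4 times. Integrating snap and using the initial condition j(0) = 0, we get j(t) = 0. Taking ∫j(t)dt and applying a(0) = 4, we find a(t) = 4. Integrating acceleration and using the initial condition v(0) = 1, we get v(t) = 4·t + 1. Finding the antiderivative of v(t) and using x(0) = 2: x(t) = 2·t^2 + t + 2. From the given position equation x(t) = 2·t^2 + t + 2, we substitute t = 2 to get x = 12.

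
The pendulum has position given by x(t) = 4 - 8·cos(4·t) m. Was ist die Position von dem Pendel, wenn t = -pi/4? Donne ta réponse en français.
Nous avons la position x(t) = 4 - 8·cos(4·t). En substituant t = -pi/4: x(-pi/4) = 12.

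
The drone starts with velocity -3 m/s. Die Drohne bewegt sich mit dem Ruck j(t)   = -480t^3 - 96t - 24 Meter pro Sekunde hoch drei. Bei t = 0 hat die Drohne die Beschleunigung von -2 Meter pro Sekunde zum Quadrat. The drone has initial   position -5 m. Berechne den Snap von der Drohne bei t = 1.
Wir müssen unsere Gleichung für den Ruck j(t) = -480·t^3 - 96·t - 24 1-mal ableiten. Mit d/dt von j(t) finden wir s(t) = -1440·t^2 - 96. Wir haben den Snap s(t) = -1440·t^2 - 96. Durch Einsetzen von t = 1: s(1) = -1536.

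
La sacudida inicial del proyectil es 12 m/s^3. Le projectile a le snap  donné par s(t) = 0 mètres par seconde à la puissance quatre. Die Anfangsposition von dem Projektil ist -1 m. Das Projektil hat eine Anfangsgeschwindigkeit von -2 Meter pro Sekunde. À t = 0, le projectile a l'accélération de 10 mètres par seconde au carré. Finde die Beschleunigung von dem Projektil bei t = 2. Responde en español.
Partiendo del snap s(t) = 0, tomamos 2 integrales. Tomando ∫s(t)dt y aplicando j(0) = 12, encontramos j(t) = 12. Integrando la sacudida y usando la condición inicial a(0) = 10, obtenemos a(t) = 12·t + 10. De la ecuación de la aceleración a(t) = 12·t + 10, sustituimos t = 2 para obtener a = 34.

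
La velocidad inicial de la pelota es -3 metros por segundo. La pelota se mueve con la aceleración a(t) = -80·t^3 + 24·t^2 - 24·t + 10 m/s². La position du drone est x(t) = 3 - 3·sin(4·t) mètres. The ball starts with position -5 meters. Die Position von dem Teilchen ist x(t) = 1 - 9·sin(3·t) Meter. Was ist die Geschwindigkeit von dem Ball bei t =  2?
Wir müssen das Integral unserer Gleichung für die Beschleunigung a(t) = -80·t^3 + 24·t^2 - 24·t + 10 1-mal finden. Das Integral von der Beschleunigung, mit v(0) = -3, ergibt die Geschwindigkeit: v(t) = -20·t^4 + 8·t^3 - 12·t^2 + 10·t - 3. Wir haben die Geschwindigkeit v(t) = -20·t^4 + 8·t^3 - 12·t^2 + 10·t - 3. Durch Einsetzen von t = 2: v(2) = -287.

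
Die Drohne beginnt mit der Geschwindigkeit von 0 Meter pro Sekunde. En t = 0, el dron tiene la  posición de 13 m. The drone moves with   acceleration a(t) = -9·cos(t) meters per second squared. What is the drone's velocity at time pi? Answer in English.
We must find the integral of our acceleration equation a(t) = -9·cos(t) 1 time. Integrating acceleration and using the initial condition v(0) = 0, we get v(t) = -9·sin(t). Using v(t) = -9·sin(t) and substituting t = pi, we find v = 0.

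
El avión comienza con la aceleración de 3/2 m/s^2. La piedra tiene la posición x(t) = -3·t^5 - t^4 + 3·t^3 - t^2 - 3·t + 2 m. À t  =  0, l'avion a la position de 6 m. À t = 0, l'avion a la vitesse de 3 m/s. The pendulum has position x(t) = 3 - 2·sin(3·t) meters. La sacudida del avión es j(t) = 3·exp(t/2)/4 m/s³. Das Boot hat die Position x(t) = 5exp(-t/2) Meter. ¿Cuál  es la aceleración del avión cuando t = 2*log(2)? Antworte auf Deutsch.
Wir müssen unsere Gleichung für den Ruck j(t) = 3·exp(t/2)/4 1-mal integrieren. Durch Integration von dem Ruck und Verwendung der Anfangsbedingung a(0) = 3/2, erhalten wir a(t) = 3·exp(t/2)/2. Mit a(t) = 3·exp(t/2)/2 und Einsetzen von t = 2*log(2), finden wir a = 3.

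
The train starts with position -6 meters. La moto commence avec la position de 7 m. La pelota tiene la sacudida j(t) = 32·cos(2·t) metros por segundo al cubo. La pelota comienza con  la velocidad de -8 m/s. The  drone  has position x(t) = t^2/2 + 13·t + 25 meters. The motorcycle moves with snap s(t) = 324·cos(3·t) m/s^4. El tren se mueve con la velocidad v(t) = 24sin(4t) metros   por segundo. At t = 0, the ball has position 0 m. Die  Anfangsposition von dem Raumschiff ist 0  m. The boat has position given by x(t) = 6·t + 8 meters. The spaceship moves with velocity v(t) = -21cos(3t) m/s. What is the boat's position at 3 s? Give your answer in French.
De l'équation de la position x(t) = 6·t + 8, nous substituons t = 3 pour obtenir x = 26.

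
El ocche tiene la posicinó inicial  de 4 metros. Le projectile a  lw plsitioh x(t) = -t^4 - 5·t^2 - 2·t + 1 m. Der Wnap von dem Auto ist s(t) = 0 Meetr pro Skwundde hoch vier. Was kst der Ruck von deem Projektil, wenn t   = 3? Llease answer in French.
En partant de la position x(t) = -t^4 - 5·t^2 - 2·t + 1, nous prenons 3 dérivées. En dérivant la position, nous obtenons la vitesse: v(t) = -4·t^3 - 10·t - 2. En dérivant la vitesse, nous obtenons l'accélération: a(t) = -12·t^2 - 10. En prenant d/dt de a(t), nous trouvons j(t) = -24·t. De l'équation du jerk j(t) = -24·t, nous substituons t = 3 pour obtenir j = -72.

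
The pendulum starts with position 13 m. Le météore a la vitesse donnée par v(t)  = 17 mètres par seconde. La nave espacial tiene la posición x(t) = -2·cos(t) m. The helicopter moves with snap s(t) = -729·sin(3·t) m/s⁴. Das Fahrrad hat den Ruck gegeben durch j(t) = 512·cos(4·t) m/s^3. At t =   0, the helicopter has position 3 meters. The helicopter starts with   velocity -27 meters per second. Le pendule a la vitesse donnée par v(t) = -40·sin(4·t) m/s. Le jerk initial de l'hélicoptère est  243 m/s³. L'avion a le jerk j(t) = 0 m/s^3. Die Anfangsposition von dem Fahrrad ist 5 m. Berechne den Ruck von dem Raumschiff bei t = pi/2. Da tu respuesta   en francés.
Nous devons dériver notre équation de la position x(t) = -2·cos(t) 3 fois. En prenant d/dt de x(t), nous trouvons v(t) = 2·sin(t). En prenant d/dt de v(t), nous trouvons a(t) = 2·cos(t). La dérivée de l'accélération donne le jerk: j(t) = -2·sin(t). En utilisant j(t) = -2·sin(t) et en substituant t = pi/2, nous trouvons j = -2.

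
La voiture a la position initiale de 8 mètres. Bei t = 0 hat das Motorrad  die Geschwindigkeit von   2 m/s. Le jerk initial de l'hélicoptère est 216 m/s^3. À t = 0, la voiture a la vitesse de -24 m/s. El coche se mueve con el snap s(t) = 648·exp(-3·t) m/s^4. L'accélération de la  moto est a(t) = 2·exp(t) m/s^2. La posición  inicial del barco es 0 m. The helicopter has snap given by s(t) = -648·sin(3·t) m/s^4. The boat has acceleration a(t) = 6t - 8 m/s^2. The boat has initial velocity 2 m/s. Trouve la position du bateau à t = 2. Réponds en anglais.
Starting from acceleration a(t) = 6·t - 8, we take 2 antiderivatives. Integrating acceleration and using the initial condition v(0) = 2, we get v(t) = 3·t^2 - 8·t + 2. Taking ∫v(t)dt and applying x(0) = 0, we find x(t) = t^3 - 4·t^2 + 2·t. We have position x(t) = t^3 - 4·t^2 + 2·t. Substituting t = 2: x(2) = -4.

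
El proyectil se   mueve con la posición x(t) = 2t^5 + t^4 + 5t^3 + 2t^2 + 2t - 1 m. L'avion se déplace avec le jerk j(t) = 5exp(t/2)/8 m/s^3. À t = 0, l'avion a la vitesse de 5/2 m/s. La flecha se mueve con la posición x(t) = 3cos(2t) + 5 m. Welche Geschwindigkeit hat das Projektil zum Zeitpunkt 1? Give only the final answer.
v(1) = 35.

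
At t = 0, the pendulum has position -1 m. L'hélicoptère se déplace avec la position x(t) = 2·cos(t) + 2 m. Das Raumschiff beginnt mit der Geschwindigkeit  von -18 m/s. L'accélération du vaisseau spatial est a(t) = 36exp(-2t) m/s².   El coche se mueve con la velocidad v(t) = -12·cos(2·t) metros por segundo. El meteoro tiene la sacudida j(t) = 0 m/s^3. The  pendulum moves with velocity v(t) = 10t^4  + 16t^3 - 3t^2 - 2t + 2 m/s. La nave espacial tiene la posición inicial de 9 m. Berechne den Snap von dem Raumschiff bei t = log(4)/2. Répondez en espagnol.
Debemos derivar nuestra ecuación de la aceleración a(t) = 36·exp(-2·t) 2 veces. La derivada de la aceleración da la sacudida: j(t) = -72·exp(-2·t). Derivando la sacudida, obtenemos el snap: s(t) = 144·exp(-2·t). Tenemos el snap s(t) = 144·exp(-2·t). Sustituyendo t = log(4)/2: s(log(4)/2) = 36.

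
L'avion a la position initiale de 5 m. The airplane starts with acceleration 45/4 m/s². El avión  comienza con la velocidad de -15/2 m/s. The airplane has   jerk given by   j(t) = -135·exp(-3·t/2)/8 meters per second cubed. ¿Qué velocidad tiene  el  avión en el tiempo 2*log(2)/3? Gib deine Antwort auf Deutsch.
Ausgehend von dem Ruck j(t) = -135·exp(-3·t/2)/8, nehmen wir 2 Stammfunktionen. Mit ∫j(t)dt und Anwendung von a(0) = 45/4, finden wir a(t) = 45·exp(-3·t/2)/4. Mit ∫a(t)dt und Anwendung von v(0) = -15/2, finden wir v(t) = -15·exp(-3·t/2)/2. Aus der Gleichung für die Geschwindigkeit v(t) = -15·exp(-3·t/2)/2, setzen wir t = 2*log(2)/3 ein und erhalten v = -15/4.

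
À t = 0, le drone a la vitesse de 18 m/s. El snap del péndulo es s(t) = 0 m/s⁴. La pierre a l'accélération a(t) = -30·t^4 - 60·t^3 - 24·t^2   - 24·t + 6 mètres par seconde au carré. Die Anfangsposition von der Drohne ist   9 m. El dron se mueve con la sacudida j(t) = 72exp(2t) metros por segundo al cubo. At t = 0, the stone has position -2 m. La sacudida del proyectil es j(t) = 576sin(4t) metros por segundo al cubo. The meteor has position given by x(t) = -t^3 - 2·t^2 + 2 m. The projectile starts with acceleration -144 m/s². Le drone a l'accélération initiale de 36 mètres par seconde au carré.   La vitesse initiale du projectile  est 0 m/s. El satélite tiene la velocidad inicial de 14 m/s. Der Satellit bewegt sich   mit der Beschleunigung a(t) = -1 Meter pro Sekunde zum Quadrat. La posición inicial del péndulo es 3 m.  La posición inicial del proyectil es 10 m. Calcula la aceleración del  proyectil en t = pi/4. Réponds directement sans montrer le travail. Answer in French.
La réponse est 144.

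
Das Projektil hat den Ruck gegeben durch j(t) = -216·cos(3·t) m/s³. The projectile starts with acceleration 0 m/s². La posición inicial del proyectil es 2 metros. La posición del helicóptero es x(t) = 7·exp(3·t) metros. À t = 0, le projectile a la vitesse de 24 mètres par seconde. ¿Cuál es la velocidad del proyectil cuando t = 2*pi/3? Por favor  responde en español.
Partiendo de la sacudida j(t) = -216·cos(3·t), tomamos 2 integrales. Tomando ∫j(t)dt y aplicando a(0) = 0, encontramos a(t) = -72·sin(3·t). La integral de la aceleración es la velocidad. Usando v(0) = 24, obtenemos v(t) = 24·cos(3·t). De la ecuación de la velocidad v(t) = 24·cos(3·t), sustituimos t = 2*pi/3 para obtener v = 24.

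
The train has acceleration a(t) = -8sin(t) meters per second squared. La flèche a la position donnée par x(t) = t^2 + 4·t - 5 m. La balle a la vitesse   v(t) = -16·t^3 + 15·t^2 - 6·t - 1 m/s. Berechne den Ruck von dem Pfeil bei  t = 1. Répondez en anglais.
We must differentiate our position equation x(t) = t^2 + 4·t - 5 3 times. The derivative of position gives velocity: v(t) = 2·t + 4. Taking d/dt of v(t), we find a(t) = 2. Differentiating acceleration, we get jerk: j(t) = 0. We have jerk j(t) = 0. Substituting t = 1: j(1) = 0.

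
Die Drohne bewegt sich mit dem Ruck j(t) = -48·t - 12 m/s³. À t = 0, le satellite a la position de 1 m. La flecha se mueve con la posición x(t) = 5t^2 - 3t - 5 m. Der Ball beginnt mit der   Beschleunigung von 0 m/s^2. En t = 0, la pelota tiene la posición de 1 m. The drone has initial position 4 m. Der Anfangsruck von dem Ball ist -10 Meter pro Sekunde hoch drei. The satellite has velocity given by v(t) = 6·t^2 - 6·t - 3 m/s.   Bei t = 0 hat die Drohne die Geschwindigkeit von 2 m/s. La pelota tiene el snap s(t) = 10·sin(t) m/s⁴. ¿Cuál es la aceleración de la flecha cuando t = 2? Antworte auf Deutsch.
Wir müssen unsere Gleichung für die Position x(t) = 5·t^2 - 3·t - 5 2-mal ableiten. Durch Ableiten von der Position erhalten wir die Geschwindigkeit: v(t) = 10·t - 3. Mit d/dt von v(t) finden wir a(t) = 10. Mit a(t) = 10 und Einsetzen von t = 2, finden wir a = 10.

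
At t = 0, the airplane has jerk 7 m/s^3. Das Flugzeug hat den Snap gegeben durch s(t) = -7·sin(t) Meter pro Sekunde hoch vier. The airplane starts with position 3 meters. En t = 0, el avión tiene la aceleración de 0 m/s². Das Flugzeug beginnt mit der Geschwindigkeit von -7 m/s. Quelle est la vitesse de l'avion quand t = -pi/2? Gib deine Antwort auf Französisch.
Nous devons trouver l'intégrale de notre équation du snap s(t) = -7·sin(t) 3 fois. En intégrant le snap et en utilisant la condition initiale j(0) = 7, nous obtenons j(t) = 7·cos(t). L'intégrale du jerk, avec a(0) = 0, donne l'accélération: a(t) = 7·sin(t). La primitive de l'accélération, avec v(0) = -7, donne la vitesse: v(t) = -7·cos(t). Nous avons la vitesse v(t) = -7·cos(t). En substituant t = -pi/2: v(-pi/2) = 0.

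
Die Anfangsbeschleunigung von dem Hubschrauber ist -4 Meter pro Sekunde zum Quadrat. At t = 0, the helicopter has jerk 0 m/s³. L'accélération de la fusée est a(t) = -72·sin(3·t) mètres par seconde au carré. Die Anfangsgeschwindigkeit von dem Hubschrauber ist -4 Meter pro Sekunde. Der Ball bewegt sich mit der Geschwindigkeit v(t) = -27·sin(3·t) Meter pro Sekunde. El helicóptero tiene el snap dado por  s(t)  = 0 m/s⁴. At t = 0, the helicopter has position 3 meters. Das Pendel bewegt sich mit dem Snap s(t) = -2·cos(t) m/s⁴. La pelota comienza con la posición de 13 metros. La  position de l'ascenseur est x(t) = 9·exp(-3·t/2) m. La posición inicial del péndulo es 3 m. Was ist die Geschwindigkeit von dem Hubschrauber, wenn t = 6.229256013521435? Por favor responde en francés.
Nous devons trouver la primitive de notre équation du snap s(t) = 0 3 fois. L'intégrale du snap, avec j(0) = 0, donne le jerk: j(t) = 0. L'intégrale du jerk, avec a(0) = -4, donne l'accélération: a(t) = -4. La primitive de l'accélération est la vitesse. En utilisant v(0) = -4, nous obtenons v(t) = -4·t - 4. Nous avons la vitesse v(t) = -4·t - 4. En substituant t = 6.229256013521435: v(6.229256013521435) = -28.9170240540857.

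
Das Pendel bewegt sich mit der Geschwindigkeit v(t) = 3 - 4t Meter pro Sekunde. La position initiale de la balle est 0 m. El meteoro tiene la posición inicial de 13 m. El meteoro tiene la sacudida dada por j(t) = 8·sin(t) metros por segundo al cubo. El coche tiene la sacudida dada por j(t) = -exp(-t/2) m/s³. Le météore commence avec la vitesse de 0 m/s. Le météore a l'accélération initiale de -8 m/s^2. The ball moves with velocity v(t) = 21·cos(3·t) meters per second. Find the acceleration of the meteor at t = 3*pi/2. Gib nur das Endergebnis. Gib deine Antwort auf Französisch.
La réponse est 0.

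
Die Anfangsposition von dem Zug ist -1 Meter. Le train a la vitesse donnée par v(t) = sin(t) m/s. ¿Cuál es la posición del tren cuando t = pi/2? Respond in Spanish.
Necesitamos integrar nuestra ecuación de la velocidad v(t) = sin(t) 1 vez. Integrando la velocidad y usando la condición inicial x(0) = -1, obtenemos x(t) = -cos(t). De la ecuación de la posición x(t) = -cos(t), sustituimos t = pi/2 para obtener x = 0.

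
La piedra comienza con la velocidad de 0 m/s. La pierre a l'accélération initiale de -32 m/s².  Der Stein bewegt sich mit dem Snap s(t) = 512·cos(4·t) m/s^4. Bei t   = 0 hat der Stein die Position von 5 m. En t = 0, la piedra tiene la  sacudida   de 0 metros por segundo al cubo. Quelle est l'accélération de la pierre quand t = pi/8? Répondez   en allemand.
Wir müssen die Stammfunktion unserer Gleichung für den Snap s(t) = 512·cos(4·t) 2-mal finden. Mit ∫s(t)dt und Anwendung von j(0) = 0, finden wir j(t) = 128·sin(4·t). Das Integral von dem Ruck ist die Beschleunigung. Mit a(0) = -32 erhalten wir a(t) = -32·cos(4·t). Mit a(t) = -32·cos(4·t) und Einsetzen von t = pi/8, finden wir a = 0.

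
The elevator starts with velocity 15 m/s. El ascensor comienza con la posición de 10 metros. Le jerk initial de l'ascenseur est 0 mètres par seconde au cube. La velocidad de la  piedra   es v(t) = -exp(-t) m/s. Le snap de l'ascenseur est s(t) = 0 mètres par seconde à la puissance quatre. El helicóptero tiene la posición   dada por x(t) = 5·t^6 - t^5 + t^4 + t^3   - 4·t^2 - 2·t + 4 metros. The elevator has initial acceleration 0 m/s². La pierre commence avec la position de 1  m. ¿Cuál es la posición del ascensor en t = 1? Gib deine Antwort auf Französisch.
Nous devons trouver la primitive de notre équation du snap s(t) = 0 4 fois. La primitive du snap, avec j(0) = 0, donne le jerk: j(t) = 0. L'intégrale du jerk est l'accélération. En utilisant a(0) = 0, nous obtenons a(t) = 0. En intégrant l'accélération et en utilisant la condition initiale v(0) = 15, nous obtenons v(t) = 15. En prenant ∫v(t)dt et en appliquant x(0) = 10, nous trouvons x(t) = 15·t + 10. De l'équation de la position x(t) = 15·t + 10, nous substituons t = 1 pour obtenir x = 25.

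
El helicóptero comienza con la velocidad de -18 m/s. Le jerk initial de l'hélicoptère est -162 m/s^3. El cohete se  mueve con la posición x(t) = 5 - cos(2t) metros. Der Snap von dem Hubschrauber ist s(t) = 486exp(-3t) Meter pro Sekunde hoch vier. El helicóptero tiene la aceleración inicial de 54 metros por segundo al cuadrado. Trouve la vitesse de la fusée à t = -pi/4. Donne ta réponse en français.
Pour résoudre ceci, nous devons prendre 1 dérivée de notre équation de la position x(t) = 5 - cos(2·t). La dérivée de la position donne la vitesse: v(t) = 2·sin(2·t). En utilisant v(t) = 2·sin(2·t) et en substituant t = -pi/4, nous trouvons v = -2.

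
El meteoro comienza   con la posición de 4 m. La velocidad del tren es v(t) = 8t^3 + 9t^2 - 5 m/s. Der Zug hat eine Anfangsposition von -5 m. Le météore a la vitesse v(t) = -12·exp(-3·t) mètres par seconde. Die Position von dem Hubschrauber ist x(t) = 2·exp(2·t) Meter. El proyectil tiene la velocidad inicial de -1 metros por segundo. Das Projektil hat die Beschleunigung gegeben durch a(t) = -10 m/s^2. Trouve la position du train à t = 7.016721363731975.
Nous devons intégrer notre équation de la vitesse v(t) = 8·t^3 + 9·t^2 - 5 1 fois. En prenant ∫v(t)dt et en appliquant x(0) = -5, nous trouvons x(t) = 2·t^4 + 3·t^3 - 5·t - 5. En utilisant x(t) = 2·t^4 + 3·t^3 - 5·t - 5 et en substituant t = 7.016721363731975, nous trouvons x = 5844.35623487758.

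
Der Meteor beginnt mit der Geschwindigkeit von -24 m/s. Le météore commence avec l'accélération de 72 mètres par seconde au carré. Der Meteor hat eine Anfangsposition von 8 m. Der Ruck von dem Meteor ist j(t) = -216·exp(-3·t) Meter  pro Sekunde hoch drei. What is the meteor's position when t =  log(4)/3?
We need to integrate our jerk equation j(t) = -216·exp(-3·t) 3 times. The antiderivative of jerk is acceleration. Using a(0) = 72, we get a(t) = 72·exp(-3·t). Taking ∫a(t)dt and applying v(0) = -24, we find v(t) = -24·exp(-3·t). Integrating velocity and using the initial condition x(0) = 8, we get x(t) = 8·exp(-3·t). From the given position equation x(t) = 8·exp(-3·t), we substitute t = log(4)/3 to get x = 2.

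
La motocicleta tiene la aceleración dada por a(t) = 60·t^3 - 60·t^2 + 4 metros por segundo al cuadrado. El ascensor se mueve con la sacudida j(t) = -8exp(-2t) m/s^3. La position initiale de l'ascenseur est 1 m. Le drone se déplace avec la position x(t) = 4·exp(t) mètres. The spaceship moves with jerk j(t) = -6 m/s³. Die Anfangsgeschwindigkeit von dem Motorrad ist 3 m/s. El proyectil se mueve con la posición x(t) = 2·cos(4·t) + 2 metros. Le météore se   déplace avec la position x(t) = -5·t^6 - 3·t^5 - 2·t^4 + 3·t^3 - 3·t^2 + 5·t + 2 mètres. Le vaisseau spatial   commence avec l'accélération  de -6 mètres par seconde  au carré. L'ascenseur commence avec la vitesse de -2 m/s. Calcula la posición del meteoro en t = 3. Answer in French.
Nous avons la position x(t) = -5·t^6 - 3·t^5 - 2·t^4 + 3·t^3 - 3·t^2 + 5·t + 2. En substituant t = 3: x(3) = -4465.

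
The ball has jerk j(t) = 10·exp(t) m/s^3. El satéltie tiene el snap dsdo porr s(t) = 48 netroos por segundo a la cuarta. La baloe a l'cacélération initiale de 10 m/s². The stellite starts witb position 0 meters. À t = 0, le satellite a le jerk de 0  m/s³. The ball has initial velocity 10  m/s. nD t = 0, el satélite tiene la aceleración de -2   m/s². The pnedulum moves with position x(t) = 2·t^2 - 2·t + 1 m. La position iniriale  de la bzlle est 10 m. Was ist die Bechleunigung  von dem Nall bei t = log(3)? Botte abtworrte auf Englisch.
We need to integrate our jerk equation j(t) = 10·exp(t) 1 time. The integral of jerk is acceleration. Using a(0) = 10, we get a(t) = 10·exp(t). From the given acceleration equation a(t) = 10·exp(t), we substitute t = log(3) to get a = 30.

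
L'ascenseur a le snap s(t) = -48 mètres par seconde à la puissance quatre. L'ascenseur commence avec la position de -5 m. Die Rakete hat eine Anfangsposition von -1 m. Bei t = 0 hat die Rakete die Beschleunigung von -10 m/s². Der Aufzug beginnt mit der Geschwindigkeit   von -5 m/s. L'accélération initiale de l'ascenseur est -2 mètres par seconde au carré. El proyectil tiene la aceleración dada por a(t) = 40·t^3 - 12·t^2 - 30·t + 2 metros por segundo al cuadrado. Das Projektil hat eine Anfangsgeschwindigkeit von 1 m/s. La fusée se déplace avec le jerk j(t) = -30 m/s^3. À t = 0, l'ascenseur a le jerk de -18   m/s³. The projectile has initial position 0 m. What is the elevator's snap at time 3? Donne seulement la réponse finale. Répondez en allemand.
Die Antwort ist -48.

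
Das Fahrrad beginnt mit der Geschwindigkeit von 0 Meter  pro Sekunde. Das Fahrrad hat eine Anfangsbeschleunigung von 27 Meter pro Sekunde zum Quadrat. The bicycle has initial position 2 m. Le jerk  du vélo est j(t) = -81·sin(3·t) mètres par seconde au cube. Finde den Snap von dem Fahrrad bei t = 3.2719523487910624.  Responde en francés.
Pour résoudre ceci, nous devons prendre 1 dérivée de notre équation du jerk j(t) = -81·sin(3·t). En dérivant le jerk, nous obtenons le snap: s(t) = -243·cos(3·t). De l'équation du snap s(t) = -243·cos(3·t), nous substituons t = 3.2719523487910624 pour obtenir s = 224.653078540200.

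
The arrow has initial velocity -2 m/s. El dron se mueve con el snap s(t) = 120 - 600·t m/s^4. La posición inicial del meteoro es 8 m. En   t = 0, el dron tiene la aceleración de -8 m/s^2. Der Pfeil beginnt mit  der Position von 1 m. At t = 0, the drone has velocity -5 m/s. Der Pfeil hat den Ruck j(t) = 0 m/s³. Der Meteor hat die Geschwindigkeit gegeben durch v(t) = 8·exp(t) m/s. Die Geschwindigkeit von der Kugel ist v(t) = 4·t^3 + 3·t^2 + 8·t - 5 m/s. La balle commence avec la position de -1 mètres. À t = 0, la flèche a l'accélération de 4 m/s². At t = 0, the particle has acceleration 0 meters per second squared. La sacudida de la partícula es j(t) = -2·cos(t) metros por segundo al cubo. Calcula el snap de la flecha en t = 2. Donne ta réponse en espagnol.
Para resolver esto, necesitamos tomar 1 derivada de nuestra ecuación de la sacudida j(t) = 0. La derivada de la sacudida da el snap: s(t) = 0. De la ecuación del snap s(t) = 0, sustituimos t = 2 para obtener s = 0.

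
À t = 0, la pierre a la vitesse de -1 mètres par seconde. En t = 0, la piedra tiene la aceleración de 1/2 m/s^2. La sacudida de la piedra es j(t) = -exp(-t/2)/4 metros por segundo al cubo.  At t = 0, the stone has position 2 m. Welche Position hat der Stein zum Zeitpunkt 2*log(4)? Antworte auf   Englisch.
Starting from jerk j(t) = -exp(-t/2)/4, we take 3 antiderivatives. Taking ∫j(t)dt and applying a(0) = 1/2, we find a(t) = exp(-t/2)/2. Integrating acceleration and using the initial condition v(0) = -1, we get v(t) = -exp(-t/2). Taking ∫v(t)dt and applying x(0) = 2, we find x(t) = 2·exp(-t/2). From the given position equation x(t) = 2·exp(-t/2), we substitute t = 2*log(4) to get x = 1/2.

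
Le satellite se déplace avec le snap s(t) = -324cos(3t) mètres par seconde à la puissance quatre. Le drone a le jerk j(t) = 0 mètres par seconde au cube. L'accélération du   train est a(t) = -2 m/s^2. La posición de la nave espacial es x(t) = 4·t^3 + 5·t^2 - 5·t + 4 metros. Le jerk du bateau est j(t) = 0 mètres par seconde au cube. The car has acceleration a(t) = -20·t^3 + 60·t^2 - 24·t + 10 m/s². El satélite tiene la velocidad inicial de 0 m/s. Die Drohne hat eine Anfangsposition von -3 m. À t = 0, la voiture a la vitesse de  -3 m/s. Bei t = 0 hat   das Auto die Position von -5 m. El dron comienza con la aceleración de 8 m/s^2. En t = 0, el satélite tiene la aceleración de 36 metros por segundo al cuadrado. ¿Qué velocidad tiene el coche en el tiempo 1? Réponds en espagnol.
Para resolver esto, necesitamos tomar 1 antiderivada de nuestra ecuación de la aceleración a(t) = -20·t^3 + 60·t^2 - 24·t + 10. Tomando ∫a(t)dt y aplicando v(0) = -3, encontramos v(t) = -5·t^4 + 20·t^3 - 12·t^2 + 10·t - 3. De la ecuación de la velocidad v(t) = -5·t^4 + 20·t^3 - 12·t^2 + 10·t - 3, sustituimos t = 1 para obtener v = 10.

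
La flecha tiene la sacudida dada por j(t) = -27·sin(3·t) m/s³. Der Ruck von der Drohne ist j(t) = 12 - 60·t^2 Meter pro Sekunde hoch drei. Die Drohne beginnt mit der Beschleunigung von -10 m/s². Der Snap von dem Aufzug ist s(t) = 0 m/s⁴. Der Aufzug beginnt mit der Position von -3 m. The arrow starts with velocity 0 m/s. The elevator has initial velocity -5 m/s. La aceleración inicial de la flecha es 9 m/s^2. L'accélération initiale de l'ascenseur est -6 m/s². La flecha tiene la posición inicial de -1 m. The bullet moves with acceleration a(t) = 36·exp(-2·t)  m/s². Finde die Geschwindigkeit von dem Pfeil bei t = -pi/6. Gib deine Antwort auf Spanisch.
Para resolver esto, necesitamos tomar 2 antiderivadas de nuestra ecuación de la sacudida j(t) = -27·sin(3·t). La antiderivada de la sacudida, con a(0) = 9, da la aceleración: a(t) = 9·cos(3·t). Integrando la aceleración y usando la condición inicial v(0) = 0, obtenemos v(t) = 3·sin(3·t). Tenemos la velocidad v(t) = 3·sin(3·t). Sustituyendo t = -pi/6: v(-pi/6) = -3.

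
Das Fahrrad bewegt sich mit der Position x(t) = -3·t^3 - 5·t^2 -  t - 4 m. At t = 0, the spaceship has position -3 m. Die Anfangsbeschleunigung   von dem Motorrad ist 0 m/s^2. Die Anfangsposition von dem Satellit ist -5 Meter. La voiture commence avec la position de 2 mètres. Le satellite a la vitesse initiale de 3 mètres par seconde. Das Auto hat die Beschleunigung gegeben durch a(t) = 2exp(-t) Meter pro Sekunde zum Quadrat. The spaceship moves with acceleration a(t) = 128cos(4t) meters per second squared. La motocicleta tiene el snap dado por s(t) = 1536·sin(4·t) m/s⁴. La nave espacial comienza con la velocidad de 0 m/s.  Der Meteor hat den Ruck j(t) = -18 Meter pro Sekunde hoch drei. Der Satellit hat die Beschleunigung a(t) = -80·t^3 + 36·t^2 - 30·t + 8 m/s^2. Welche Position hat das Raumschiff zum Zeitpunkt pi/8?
Um dies zu lösen, müssen wir 2 Stammfunktionen unserer Gleichung für die Beschleunigung a(t) = 128·cos(4·t) finden. Durch Integration von der Beschleunigung und Verwendung der Anfangsbedingung v(0) = 0, erhalten wir v(t) = 32·sin(4·t). Durch Integration von der Geschwindigkeit und Verwendung der Anfangsbedingung x(0) = -3, erhalten wir x(t) = 5 - 8·cos(4·t). Aus der Gleichung für die Position x(t) = 5 - 8·cos(4·t), setzen wir t = pi/8 ein und erhalten x = 5.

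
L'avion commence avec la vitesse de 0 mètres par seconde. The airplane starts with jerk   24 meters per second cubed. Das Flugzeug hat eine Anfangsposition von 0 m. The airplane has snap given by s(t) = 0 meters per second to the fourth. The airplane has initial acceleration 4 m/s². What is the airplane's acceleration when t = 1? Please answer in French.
Pour résoudre ceci, nous devons prendre 2 primitives de notre équation du snap s(t) = 0. En intégrant le snap et en utilisant la condition initiale j(0) = 24, nous obtenons j(t) = 24. L'intégrale du jerk est l'accélération. En utilisant a(0) = 4, nous obtenons a(t) = 24·t + 4. En utilisant a(t) = 24·t + 4 et en substituant t = 1, nous trouvons a = 28.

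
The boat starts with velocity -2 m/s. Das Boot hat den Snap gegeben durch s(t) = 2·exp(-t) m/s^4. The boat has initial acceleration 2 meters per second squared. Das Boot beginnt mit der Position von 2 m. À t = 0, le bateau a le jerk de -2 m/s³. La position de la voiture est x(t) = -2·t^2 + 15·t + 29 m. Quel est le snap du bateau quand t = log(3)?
Nous avons le snap s(t) = 2·exp(-t). En substituant t = log(3): s(log(3)) = 2/3.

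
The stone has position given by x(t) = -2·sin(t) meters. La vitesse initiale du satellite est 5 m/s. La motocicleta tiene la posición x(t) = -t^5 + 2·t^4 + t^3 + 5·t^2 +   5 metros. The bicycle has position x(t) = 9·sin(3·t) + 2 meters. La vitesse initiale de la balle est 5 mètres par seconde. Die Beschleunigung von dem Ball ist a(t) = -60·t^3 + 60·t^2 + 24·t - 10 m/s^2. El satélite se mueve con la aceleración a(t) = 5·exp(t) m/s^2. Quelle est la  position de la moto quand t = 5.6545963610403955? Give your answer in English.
Using x(t) = -t^5 + 2·t^4 + t^3 + 5·t^2 + 5 and substituting t = 5.6545963610403955, we find x = -3390.66043678103.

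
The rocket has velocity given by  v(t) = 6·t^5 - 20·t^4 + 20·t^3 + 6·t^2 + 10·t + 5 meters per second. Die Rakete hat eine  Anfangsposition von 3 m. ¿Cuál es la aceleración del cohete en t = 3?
Partiendo de la velocidad v(t) = 6·t^5 - 20·t^4 + 20·t^3 + 6·t^2 + 10·t + 5, tomamos 1 derivada. Derivando la velocidad, obtenemos la aceleración: a(t) = 30·t^4 - 80·t^3 + 60·t^2 + 12·t + 10. De la ecuación de la aceleración a(t) = 30·t^4 - 80·t^3 + 60·t^2 + 12·t + 10, sustituimos t = 3 para obtener a = 856.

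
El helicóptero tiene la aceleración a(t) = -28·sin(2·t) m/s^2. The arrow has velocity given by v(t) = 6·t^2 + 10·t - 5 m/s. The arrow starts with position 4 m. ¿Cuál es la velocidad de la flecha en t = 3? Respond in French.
En utilisant v(t) = 6·t^2 + 10·t - 5 et en substituant t = 3, nous trouvons v = 79.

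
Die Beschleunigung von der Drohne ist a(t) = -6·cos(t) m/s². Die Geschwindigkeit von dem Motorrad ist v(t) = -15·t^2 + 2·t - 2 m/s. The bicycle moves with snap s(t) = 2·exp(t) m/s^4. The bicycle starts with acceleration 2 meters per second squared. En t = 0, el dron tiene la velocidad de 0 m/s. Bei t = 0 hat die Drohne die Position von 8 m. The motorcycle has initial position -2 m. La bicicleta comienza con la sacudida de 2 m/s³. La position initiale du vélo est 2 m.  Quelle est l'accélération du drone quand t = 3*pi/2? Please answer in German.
Mit a(t) = -6·cos(t) und Einsetzen von t = 3*pi/2, finden wir a = 0.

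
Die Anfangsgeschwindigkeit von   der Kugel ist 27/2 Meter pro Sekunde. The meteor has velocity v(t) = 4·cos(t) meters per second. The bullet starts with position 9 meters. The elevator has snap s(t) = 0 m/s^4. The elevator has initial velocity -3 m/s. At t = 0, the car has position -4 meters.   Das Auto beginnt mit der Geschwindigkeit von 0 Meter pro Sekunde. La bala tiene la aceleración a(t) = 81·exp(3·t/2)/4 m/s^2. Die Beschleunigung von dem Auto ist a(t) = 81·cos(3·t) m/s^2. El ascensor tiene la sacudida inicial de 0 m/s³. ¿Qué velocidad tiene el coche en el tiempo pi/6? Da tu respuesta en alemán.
Wir müssen die Stammfunktion unserer Gleichung für die Beschleunigung a(t) = 81·cos(3·t) 1-mal finden. Mit ∫a(t)dt und Anwendung von v(0) = 0, finden wir v(t) = 27·sin(3·t). Aus der Gleichung für die Geschwindigkeit v(t) = 27·sin(3·t), setzen wir t = pi/6 ein und erhalten v = 27.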